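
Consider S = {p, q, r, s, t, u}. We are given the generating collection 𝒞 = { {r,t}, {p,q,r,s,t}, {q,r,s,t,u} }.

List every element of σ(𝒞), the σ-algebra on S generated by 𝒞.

Seed the family with 𝒞 together with ∅ and S: { ∅, {r,t}, {p,q,r,s,t}, {q,r,s,t,u}, S }.
Step 1 adds 3:
  {p}  = {q,r,s,t,u}ᶜ
  {u}  = {p,q,r,s,t}ᶜ
  {p,q,s,u}  = {r,t}ᶜ
  |family| = 8
Step 2: +3 →
  {p,u}  = {p} ∪ {u}
  {p,r,t}  = {r,t} ∪ {p}
  {r,t,u}  = {r,t} ∪ {u}
  |family| = 11
Step 3: 4 new —
  {p,q,s}  = {r,t,u}ᶜ
  {q,s,u}  = {p,r,t}ᶜ
  {p,r,t,u}  = {r,t,u} ∪ {p,u}
  {q,r,s,t}  = {p,u}ᶜ
  |family| = 15
Step 4 adds 1:
  {q,s}  = {p,r,t,u}ᶜ
  |family| = 16
Step 5 adds nothing — fixpoint reached.

σ(𝒞) = { ∅, {p}, {u}, {p,u}, {q,s}, {r,t}, {p,q,s}, {p,r,t}, {q,s,u}, {r,t,u}, {p,q,s,u}, {p,r,t,u}, {q,r,s,t}, {p,q,r,s,t}, {q,r,s,t,u}, S }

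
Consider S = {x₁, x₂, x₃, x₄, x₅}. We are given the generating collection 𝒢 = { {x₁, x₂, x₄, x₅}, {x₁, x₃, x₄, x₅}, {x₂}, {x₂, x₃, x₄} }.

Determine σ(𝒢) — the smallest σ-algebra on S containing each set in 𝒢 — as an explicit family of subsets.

σ(𝒢) (16 sets): { {}, {x₂}, {x₃}, {x₄}, {x₁, x₅}, {x₂, x₃}, {x₂, x₄}, {x₃, x₄}, {x₁, x₂, x₅}, {x₁, x₃, x₅}, {x₁, x₄, x₅}, {x₂, x₃, x₄}, {x₁, x₂, x₃, x₅}, {x₁, x₂, x₄, x₅}, {x₁, x₃, x₄, x₅}, S }

Check:
Take S₀ = 𝒢 ∪ {∅, S} = { {}, {x₂}, {x₂, x₃, x₄}, {x₁, x₂, x₄, x₅}, {x₁, x₃, x₄, x₅}, S }.
Iteration 1: 2 new —
  {x₃}  = complement {x₁, x₂, x₄, x₅}
  {x₁, x₅}  = complement {x₂, x₃, x₄}
  [8 total]
Iteration 2: +3 →
  {x₂, x₃}  = {x₃} ∪ {x₂}
  {x₁, x₂, x₅}  = {x₂} ∪ {x₁, x₅}
  {x₁, x₃, x₅}  = {x₃} ∪ {x₁, x₅}
  [11 total]
Iteration 3. New:
  {x₂, x₄}  = complement {x₁, x₃, x₅}
  {x₃, x₄}  = complement {x₁, x₂, x₅}
  {x₁, x₄, x₅}  = complement {x₂, x₃}
  {x₁, x₂, x₃, x₅}  = {x₃} ∪ {x₁, x₂, x₅}
  [15 total]
Iteration 4. New:
  {x₄}  = complement {x₁, x₂, x₃, x₅}
  [16 total]
Iteration 5: stable.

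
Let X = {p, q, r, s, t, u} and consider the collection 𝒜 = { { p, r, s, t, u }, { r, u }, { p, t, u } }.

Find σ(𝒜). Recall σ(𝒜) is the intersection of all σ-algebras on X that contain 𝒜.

Seed the family with 𝒜 together with ∅ and X: { {  }, { r, u }, { p, t, u }, { p, r, s, t, u }, X }.
Iteration 1. New:
  { q }  = X∖{ p, r, s, t, u }
  { q, r, s }  = X∖{ p, t, u }
  { p, q, s, t }  = X∖{ r, u }
  { p, r, t, u }  = { p, t, u } ∪ { r, u }
  [9 total]
Iteration 2 adds 7:
  { q, s }  = X∖{ p, r, t, u }
  { q, r, u }  = { q } ∪ { r, u }
  { p, q, t, u }  = { q } ∪ { p, t, u }
  { q, r, s, u }  = { q, r, s } ∪ { r, u }
  { p, q, r, s, t }  = { q, r, s } ∪ { p, q, s, t }
  { p, q, r, t, u }  = { p, r, t, u } ∪ { q }
  { p, q, s, t, u }  = { p, q, s, t } ∪ { p, t, u }
  [16 total]
Iteration 3. New:
  { r }  = X∖{ p, q, s, t, u }
  { s }  = X∖{ p, q, r, t, u }
  { u }  = X∖{ p, q, r, s, t }
  { p, t }  = X∖{ q, r, s, u }
  { r, s }  = X∖{ p, q, t, u }
  { p, s, t }  = X∖{ q, r, u }
  [22 total]
Iteration 4 (9 new):
  { q, r }  = { q } ∪ { r }
  { q, u }  = { q } ∪ { u }
  { s, u }  = { u } ∪ { s }
  { p, q, t }  = { q } ∪ { p, t }
  { p, r, t }  = { r } ∪ { p, t }
  { q, s, u }  = { u } ∪ { q, s }
  { r, s, u }  = { r, s } ∪ { u }
  { p, r, s, t }  = { p, s, t } ∪ { r, s }
  { p, s, t, u }  = { p, s, t } ∪ { u }
  [31 total]
Iteration 5: 1 new —
  { p, q, r, t }  = X∖{ s, u }
  [32 total]
Iteration 6 adds nothing — fixpoint reached.

Hence σ(𝒜) has 32 members: { {  }, { q }, { r }, { s }, { u }, { p, t }, { q, r }, { q, s }, { q, u }, { r, s }, { r, u }, { s, u }, { p, q, t }, { p, r, t }, { p, s, t }, { p, t, u }, { q, r, s }, { q, r, u }, { q, s, u }, { r, s, u }, { p, q, r, t }, { p, q, s, t }, { p, q, t, u }, { p, r, s, t }, { p, r, t, u }, { p, s, t, u }, { q, r, s, u }, { p, q, r, s, t }, { p, q, r, t, u }, { p, q, s, t, u }, { p, r, s, t, u }, X }.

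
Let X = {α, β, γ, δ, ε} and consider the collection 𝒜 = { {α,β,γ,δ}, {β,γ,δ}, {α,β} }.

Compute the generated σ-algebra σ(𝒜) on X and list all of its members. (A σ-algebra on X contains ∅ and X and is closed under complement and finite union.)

|σ(𝒜)| = 16.  σ(𝒜) = { ∅, {α}, {β}, {ε}, {α,β}, {α,ε}, {β,ε}, {γ,δ}, {α,β,ε}, {α,γ,δ}, {β,γ,δ}, {γ,δ,ε}, {α,β,γ,δ}, {α,γ,δ,ε}, {β,γ,δ,ε}, X }

Working:
Initial family (5 sets): { ∅, {α,β}, {β,γ,δ}, {α,β,γ,δ}, X }.
Pass 1 adds 3:
  {ε}  = complement {α,β,γ,δ}
  {α,ε}  = complement {β,γ,δ}
  {γ,δ,ε}  = complement {α,β}
  — 8 sets.
Pass 2: +3 →
  {α,β,ε}  = {α,β} ∪ {ε}
  {α,γ,δ,ε}  = {γ,δ,ε} ∪ {α,ε}
  {β,γ,δ,ε}  = {γ,δ,ε} ∪ {β,γ,δ}
  — 11 sets.
Pass 3 (3 new):
  {α}  = complement {β,γ,δ,ε}
  {β}  = complement {α,γ,δ,ε}
  {γ,δ}  = complement {α,β,ε}
  — 14 sets.
Pass 4 adds 2:
  {β,ε}  = {β} ∪ {ε}
  {α,γ,δ}  = {γ,δ} ∪ {α}
  — 16 sets.
After Pass 5 the family is unchanged; done.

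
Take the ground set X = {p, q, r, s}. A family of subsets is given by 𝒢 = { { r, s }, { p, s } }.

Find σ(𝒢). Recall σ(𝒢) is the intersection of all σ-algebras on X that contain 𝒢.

σ(𝒢) = { {  }, { p }, { q }, { r }, { s }, { p, q }, { p, r }, { p, s }, { q, r }, { q, s }, { r, s }, { p, q, r }, { p, q, s }, { p, r, s }, { q, r, s }, X }

Working:
Seed the family with 𝒢 together with ∅ and X: { {  }, { p, s }, { r, s }, X }.
Pass 1 (3 new):
  { p, q }  = ᶜ of { r, s }
  { q, r }  = ᶜ of { p, s }
  { p, r, s }  = { r, s } ∪ { p, s }
  (now 7)
Pass 2: +4 →
  { q }  = ᶜ of { p, r, s }
  { p, q, r }  = { q, r } ∪ { p, q }
  { p, q, s }  = { p, s } ∪ { p, q }
  { q, r, s }  = { r, s } ∪ { q, r }
  (now 11)
Pass 3. New:
  { p }  = ᶜ of { q, r, s }
  { r }  = ᶜ of { p, q, s }
  { s }  = ᶜ of { p, q, r }
  (now 14)
Pass 4. New:
  { p, r }  = { r } ∪ { p }
  { q, s }  = { s } ∪ { q }
  (now 16)
Pass 5: no new sets; the family is a σ-algebra.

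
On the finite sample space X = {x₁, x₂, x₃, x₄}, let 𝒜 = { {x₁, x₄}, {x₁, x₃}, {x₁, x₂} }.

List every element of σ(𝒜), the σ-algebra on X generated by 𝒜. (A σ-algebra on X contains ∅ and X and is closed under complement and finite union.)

Take S₀ = 𝒜 ∪ {∅, X} = { {}, {x₁, x₂}, {x₁, x₃}, {x₁, x₄}, X }.
Round 1: 6 new —
  {x₂, x₃}  = complement {x₁, x₄}
  {x₂, x₄}  = complement {x₁, x₃}
  {x₃, x₄}  = complement {x₁, x₂}
  {x₁, x₂, x₃}  = {x₁, x₂} ∪ {x₁, x₃}
  {x₁, x₂, x₄}  = {x₁, x₄} ∪ {x₁, x₂}
  {x₁, x₃, x₄}  = {x₁, x₄} ∪ {x₁, x₃}
  [11 total]
Round 2: +4 →
  {x₂}  = complement {x₁, x₃, x₄}
  {x₃}  = complement {x₁, x₂, x₄}
  {x₄}  = complement {x₁, x₂, x₃}
  {x₂, x₃, x₄}  = {x₃, x₄} ∪ {x₂, x₃}
  [15 total]
Round 3: 1 new —
  {x₁}  = complement {x₂, x₃, x₄}
  [16 total]
After Round 4 the family is unchanged; done.

|σ(𝒜)| = 16.  σ(𝒜) = { {}, {x₁}, {x₂}, {x₃}, {x₄}, {x₁, x₂}, {x₁, x₃}, {x₁, x₄}, {x₂, x₃}, {x₂, x₄}, {x₃, x₄}, {x₁, x₂, x₃}, {x₁, x₂, x₄}, {x₁, x₃, x₄}, {x₂, x₃, x₄}, X }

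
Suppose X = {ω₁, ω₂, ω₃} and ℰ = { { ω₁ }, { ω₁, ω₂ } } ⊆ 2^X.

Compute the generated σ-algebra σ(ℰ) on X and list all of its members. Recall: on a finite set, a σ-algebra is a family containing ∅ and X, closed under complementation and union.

Start: ℰ ∪ {∅, X} = { {  }, { ω₁ }, { ω₁, ω₂ }, X }.
Step 1 adds 2:
  { ω₃ }  = { ω₁, ω₂ }ᶜ
  { ω₂, ω₃ }  = { ω₁ }ᶜ
  (now 6)
Step 2: +1 →
  { ω₁, ω₃ }  = { ω₃ } ∪ { ω₁ }
  (now 7)
Step 3 (1 new):
  { ω₂ }  = { ω₁, ω₃ }ᶜ
  (now 8)
Step 4 adds nothing — fixpoint reached.

Hence σ(ℰ) has 8 members: { {  }, { ω₁ }, { ω₂ }, { ω₃ }, { ω₁, ω₂ }, { ω₁, ω₃ }, { ω₂, ω₃ }, X }.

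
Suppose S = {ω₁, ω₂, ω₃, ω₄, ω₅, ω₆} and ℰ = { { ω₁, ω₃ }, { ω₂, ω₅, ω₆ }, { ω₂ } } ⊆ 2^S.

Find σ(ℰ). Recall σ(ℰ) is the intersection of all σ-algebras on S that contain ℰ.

Begin from { {}, { ω₂ }, { ω₁, ω₃ }, { ω₂, ω₅, ω₆ }, S } (that is, ℰ plus ∅ and S).
Round 1 (5 new):
  { ω₁, ω₂, ω₃ }  = { ω₁, ω₃ } ∪ { ω₂ }
  { ω₁, ω₃, ω₄ }  = complement { ω₂, ω₅, ω₆ }
  { ω₂, ω₄, ω₅, ω₆ }  = complement { ω₁, ω₃ }
  { ω₁, ω₂, ω₃, ω₅, ω₆ }  = { ω₁, ω₃ } ∪ { ω₂, ω₅, ω₆ }
  { ω₁, ω₃, ω₄, ω₅, ω₆ }  = complement { ω₂ }
  (now 10)
Round 2. New:
  { ω₄ }  = complement { ω₁, ω₂, ω₃, ω₅, ω₆ }
  { ω₄, ω₅, ω₆ }  = complement { ω₁, ω₂, ω₃ }
  { ω₁, ω₂, ω₃, ω₄ }  = { ω₁, ω₂, ω₃ } ∪ { ω₁, ω₃, ω₄ }
  (now 13)
Round 3: +2 →
  { ω₂, ω₄ }  = { ω₄ } ∪ { ω₂ }
  { ω₅, ω₆ }  = complement { ω₁, ω₂, ω₃, ω₄ }
  (now 15)
Round 4: +1 →
  { ω₁, ω₃, ω₅, ω₆ }  = complement { ω₂, ω₄ }
  (now 16)
After Round 5 the family is unchanged; done.

σ(ℰ) = { {}, { ω₂ }, { ω₄ }, { ω₁, ω₃ }, { ω₂, ω₄ }, { ω₅, ω₆ }, { ω₁, ω₂, ω₃ }, { ω₁, ω₃, ω₄ }, { ω₂, ω₅, ω₆ }, { ω₄, ω₅, ω₆ }, { ω₁, ω₂, ω₃, ω₄ }, { ω₁, ω₃, ω₅, ω₆ }, { ω₂, ω₄, ω₅, ω₆ }, { ω₁, ω₂, ω₃, ω₅, ω₆ }, { ω₁, ω₃, ω₄, ω₅, ω₆ }, S }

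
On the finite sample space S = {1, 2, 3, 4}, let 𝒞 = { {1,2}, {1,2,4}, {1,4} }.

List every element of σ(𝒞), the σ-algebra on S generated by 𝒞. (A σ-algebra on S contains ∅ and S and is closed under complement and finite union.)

Take S₀ = 𝒞 ∪ {∅, S} = { ∅, {1,2}, {1,4}, {1,2,4}, S }.
Pass 1 adds 3:
  {3}  = ᶜ of {1,2,4}
  {2,3}  = ᶜ of {1,4}
  {3,4}  = ᶜ of {1,2}
  (now 8)
Pass 2: 3 new —
  {1,2,3}  = {3} ∪ {1,2}
  {1,3,4}  = {3} ∪ {1,4}
  {2,3,4}  = {3,4} ∪ {2,3}
  (now 11)
Pass 3 (3 new):
  {1}  = ᶜ of {2,3,4}
  {2}  = ᶜ of {1,3,4}
  {4}  = ᶜ of {1,2,3}
  (now 14)
Pass 4: +2 →
  {1,3}  = {3} ∪ {1}
  {2,4}  = {4} ∪ {2}
  (now 16)
Pass 5: no new sets; the family is a σ-algebra.

|σ(𝒞)| = 16.  σ(𝒞) = { ∅, {1}, {2}, {3}, {4}, {1,2}, {1,3}, {1,4}, {2,3}, {2,4}, {3,4}, {1,2,3}, {1,2,4}, {1,3,4}, {2,3,4}, S }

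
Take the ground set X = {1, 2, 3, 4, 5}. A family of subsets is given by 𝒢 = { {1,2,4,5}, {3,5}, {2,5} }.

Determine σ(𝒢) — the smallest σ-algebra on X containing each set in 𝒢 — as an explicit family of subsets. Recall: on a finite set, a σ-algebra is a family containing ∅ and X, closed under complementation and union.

Begin from { {}, {2,5}, {3,5}, {1,2,4,5}, X } (that is, 𝒢 plus ∅ and X).
Step 1 adds 4:
  {3}  = {1,2,4,5}ᶜ
  {1,2,4}  = {3,5}ᶜ
  {1,3,4}  = {2,5}ᶜ
  {2,3,5}  = {2,5} ∪ {3,5}
Step 2 adds 3:
  {1,4}  = {2,3,5}ᶜ
  {1,2,3,4}  = {1,2,4} ∪ {3}
  {1,3,4,5}  = {1,3,4} ∪ {3,5}
Step 3: 2 new —
  {2}  = {1,3,4,5}ᶜ
  {5}  = {1,2,3,4}ᶜ
Step 4 adds 2:
  {2,3}  = {3} ∪ {2}
  {1,4,5}  = {1,4} ∪ {5}
Step 5: stable.

σ(𝒢) = { {}, {2}, {3}, {5}, {1,4}, {2,3}, {2,5}, {3,5}, {1,2,4}, {1,3,4}, {1,4,5}, {2,3,5}, {1,2,3,4}, {1,2,4,5}, {1,3,4,5}, X }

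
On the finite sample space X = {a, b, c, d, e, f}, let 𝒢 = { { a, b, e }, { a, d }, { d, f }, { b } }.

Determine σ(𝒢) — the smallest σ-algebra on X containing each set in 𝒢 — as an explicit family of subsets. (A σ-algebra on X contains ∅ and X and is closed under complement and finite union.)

Start: 𝒢 ∪ {∅, X} = { {  }, { b }, { a, d }, { d, f }, { a, b, e }, X }.
Pass 1 adds 9:
  { a, b, d }  = { a, d } ∪ { b }
  { a, d, f }  = { a, d } ∪ { d, f }
  { b, d, f }  = { b } ∪ { d, f }
  { c, d, f }  = complement { a, b, e }
  { a, b, c, e }  = complement { d, f }
  { a, b, d, e }  = { a, b, e } ∪ { a, d }
  { b, c, e, f }  = complement { a, d }
  { a, b, d, e, f }  = { a, b, e } ∪ { d, f }
  { a, c, d, e, f }  = complement { b }
  — 15 sets.
Pass 2: 12 new —
  { c }  = complement { a, b, d, e, f }
  { c, f }  = complement { a, b, d, e }
  { a, c, e }  = complement { b, d, f }
  { b, c, e }  = complement { a, d, f }
  { c, e, f }  = complement { a, b, d }
  { a, b, d, f }  = { b, d, f } ∪ { a, d, f }
  { a, c, d, f }  = { a, d, f } ∪ { c, d, f }
  { b, c, d, f }  = { b, d, f } ∪ { c, d, f }
  { a, b, c, d, e }  = { a, b, d, e } ∪ { a, b, c, e }
  { a, b, c, d, f }  = { a, b, d } ∪ { c, d, f }
  { a, b, c, e, f }  = { a, b, e } ∪ { b, c, e, f }
  { b, c, d, e, f }  = { b, d, f } ∪ { b, c, e, f }
  — 27 sets.
Pass 3 adds 14:
  { a }  = complement { b, c, d, e, f }
  { d }  = complement { a, b, c, e, f }
  { e }  = complement { a, b, c, d, f }
  { f }  = complement { a, b, c, d, e }
  { a, e }  = complement { b, c, d, f }
  { b, c }  = { b } ∪ { c }
  { b, e }  = complement { a, c, d, f }
  { c, e }  = complement { a, b, d, f }
  { a, c, d }  = { a, d } ∪ { c }
  { b, c, f }  = { b } ∪ { c, f }
  { a, b, c, d }  = { a, b, d } ∪ { c }
  { a, c, d, e }  = { a, c, e } ∪ { a, d }
  { a, c, e, f }  = { a, c, e } ∪ { c, f }
  { c, d, e, f }  = { c, d, f } ∪ { c, e, f }
  — 41 sets.
Pass 4 (22 new):
  { a, b }  = complement { c, d, e, f }
  { a, c }  = { c } ∪ { a }
  { a, f }  = { a } ∪ { f }
  { b, d }  = complement { a, c, e, f }
  { b, f }  = complement { a, c, d, e }
  { c, d }  = { c } ∪ { d }
  { d, e }  = { d } ∪ { e }
  { e, f }  = complement { a, b, c, d }
  { a, b, c }  = { b, c } ∪ { a }
  { a, c, f }  = { c, f } ∪ { a }
  { a, d, e }  = complement { b, c, f }
  { a, e, f }  = { a, e } ∪ { f }
  { b, c, d }  = { b, c } ∪ { d }
  { b, d, e }  = { d } ∪ { b, e }
  { b, e, f }  = complement { a, c, d }
  { c, d, e }  = { c, e } ∪ { d }
  { d, e, f }  = { d, f } ∪ { e }
  { a, b, c, f }  = { b, c, f } ∪ { a }
  { a, b, e, f }  = { a, b, e } ∪ { f }
  { a, d, e, f }  = complement { b, c }
  { b, c, d, e }  = { d } ∪ { b, c, e }
  { b, d, e, f }  = { b, d, f } ∪ { b, e }
  — 63 sets.
Pass 5 adds 1:
  { a, b, f }  = complement { c, d, e }
  — 64 sets.
Pass 6: no new sets; the family is a σ-algebra.

|σ(𝒢)| = 64.  σ(𝒢) = { {  }, { a }, { b }, { c }, { d }, { e }, { f }, { a, b }, { a, c }, { a, d }, { a, e }, { a, f }, { b, c }, { b, d }, { b, e }, { b, f }, { c, d }, { c, e }, { c, f }, { d, e }, { d, f }, { e, f }, { a, b, c }, { a, b, d }, { a, b, e }, { a, b, f }, { a, c, d }, { a, c, e }, { a, c, f }, { a, d, e }, { a, d, f }, { a, e, f }, { b, c, d }, { b, c, e }, { b, c, f }, { b, d, e }, { b, d, f }, { b, e, f }, { c, d, e }, { c, d, f }, { c, e, f }, { d, e, f }, { a, b, c, d }, { a, b, c, e }, { a, b, c, f }, { a, b, d, e }, { a, b, d, f }, { a, b, e, f }, { a, c, d, e }, { a, c, d, f }, { a, c, e, f }, { a, d, e, f }, { b, c, d, e }, { b, c, d, f }, { b, c, e, f }, { b, d, e, f }, { c, d, e, f }, { a, b, c, d, e }, { a, b, c, d, f }, { a, b, c, e, f }, { a, b, d, e, f }, { a, c, d, e, f }, { b, c, d, e, f }, X }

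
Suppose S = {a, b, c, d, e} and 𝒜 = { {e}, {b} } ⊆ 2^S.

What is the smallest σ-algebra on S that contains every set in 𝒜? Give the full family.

Initial family (4 sets): { ∅, {b}, {e}, S }.
Round 1 adds 3:
  {b,e}  = {b} ∪ {e}
  {a,b,c,d}  = S∖{e}
  {a,c,d,e}  = S∖{b}
  — 7 sets.
Round 2: +1 →
  {a,c,d}  = S∖{b,e}
  — 8 sets.
Round 3 adds nothing — fixpoint reached.

Therefore σ(𝒜) = { ∅, {b}, {e}, {b,e}, {a,c,d}, {a,b,c,d}, {a,c,d,e}, S } (|σ(𝒜)| = 8).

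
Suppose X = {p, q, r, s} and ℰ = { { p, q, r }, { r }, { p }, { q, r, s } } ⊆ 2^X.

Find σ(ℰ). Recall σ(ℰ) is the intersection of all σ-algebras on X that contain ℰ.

Initial family (6 sets): { ∅, { p }, { r }, { p, q, r }, { q, r, s }, X }.
Round 1: +3 →
  { s }  = complement { p, q, r }
  { p, r }  = { r } ∪ { p }
  { p, q, s }  = complement { r }
  [9 total]
Round 2 adds 4:
  { p, s }  = { s } ∪ { p }
  { q, s }  = complement { p, r }
  { r, s }  = { r } ∪ { s }
  { p, r, s }  = { p, r } ∪ { s }
  [13 total]
Round 3: +3 →
  { q }  = complement { p, r, s }
  { p, q }  = complement { r, s }
  { q, r }  = complement { p, s }
  [16 total]
Round 4: no new sets; the family is a σ-algebra.

Therefore σ(ℰ) = { ∅, { p }, { q }, { r }, { s }, { p, q }, { p, r }, { p, s }, { q, r }, { q, s }, { r, s }, { p, q, r }, { p, q, s }, { p, r, s }, { q, r, s }, X } (|σ(ℰ)| = 16).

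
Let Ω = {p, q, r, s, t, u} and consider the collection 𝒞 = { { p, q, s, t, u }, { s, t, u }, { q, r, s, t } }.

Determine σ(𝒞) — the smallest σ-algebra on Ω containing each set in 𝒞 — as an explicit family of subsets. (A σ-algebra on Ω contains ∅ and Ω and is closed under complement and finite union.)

|σ(𝒞)| = 32.  σ(𝒞) = { {}, { p }, { q }, { r }, { u }, { p, q }, { p, r }, { p, u }, { q, r }, { q, u }, { r, u }, { s, t }, { p, q, r }, { p, q, u }, { p, r, u }, { p, s, t }, { q, r, u }, { q, s, t }, { r, s, t }, { s, t, u }, { p, q, r, u }, { p, q, s, t }, { p, r, s, t }, { p, s, t, u }, { q, r, s, t }, { q, s, t, u }, { r, s, t, u }, { p, q, r, s, t }, { p, q, s, t, u }, { p, r, s, t, u }, { q, r, s, t, u }, Ω }

Check:
Begin from { {}, { s, t, u }, { q, r, s, t }, { p, q, s, t, u }, Ω } (that is, 𝒞 plus ∅ and Ω).
Iteration 1: +4 →
  { r }  = ᶜ of { p, q, s, t, u }
  { p, u }  = ᶜ of { q, r, s, t }
  { p, q, r }  = ᶜ of { s, t, u }
  { q, r, s, t, u }  = { q, r, s, t } ∪ { s, t, u }
  (now 9)
Iteration 2. New:
  { p }  = ᶜ of { q, r, s, t, u }
  { p, r, u }  = { p, u } ∪ { r }
  { p, q, r, u }  = { p, q, r } ∪ { p, u }
  { p, s, t, u }  = { p, u } ∪ { s, t, u }
  { r, s, t, u }  = { r } ∪ { s, t, u }
  { p, q, r, s, t }  = { p, q, r } ∪ { q, r, s, t }
  (now 15)
Iteration 3: +7 →
  { u }  = ᶜ of { p, q, r, s, t }
  { p, q }  = ᶜ of { r, s, t, u }
  { p, r }  = { r } ∪ { p }
  { q, r }  = ᶜ of { p, s, t, u }
  { s, t }  = ᶜ of { p, q, r, u }
  { q, s, t }  = ᶜ of { p, r, u }
  { p, r, s, t, u }  = { r } ∪ { p, s, t, u }
  (now 22)
Iteration 4: 9 new —
  { q }  = ᶜ of { p, r, s, t, u }
  { r, u }  = { u } ∪ { r }
  { p, q, u }  = { p, u } ∪ { p, q }
  { p, s, t }  = { s, t } ∪ { p }
  { q, r, u }  = { u } ∪ { q, r }
  { r, s, t }  = { s, t } ∪ { r }
  { p, q, s, t }  = { s, t } ∪ { p, q }
  { p, r, s, t }  = { s, t } ∪ { p, r }
  { q, s, t, u }  = ᶜ of { p, r }
  (now 31)
Iteration 5 adds 1:
  { q, u }  = ᶜ of { p, r, s, t }
  (now 32)
Iteration 6: already closed under ᶜ and ∪.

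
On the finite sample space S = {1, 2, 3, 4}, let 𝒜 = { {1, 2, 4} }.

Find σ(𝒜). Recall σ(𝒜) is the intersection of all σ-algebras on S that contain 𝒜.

σ(𝒜) = { {}, {3}, {1, 2, 4}, S }

Derivation:
Begin from { {}, {1, 2, 4}, S } (that is, 𝒜 plus ∅ and S).
Pass 1: 1 new —
  {3}  = ᶜ of {1, 2, 4}
  [4 total]
Pass 2 adds nothing — fixpoint reached.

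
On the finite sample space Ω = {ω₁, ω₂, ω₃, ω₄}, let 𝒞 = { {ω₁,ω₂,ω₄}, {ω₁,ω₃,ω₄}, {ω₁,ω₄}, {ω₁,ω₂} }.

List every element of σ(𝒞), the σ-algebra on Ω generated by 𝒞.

Initial family (6 sets): { ∅, {ω₁,ω₂}, {ω₁,ω₄}, {ω₁,ω₂,ω₄}, {ω₁,ω₃,ω₄}, Ω }.
Iteration 1: +4 →
  {ω₂}  = Ω∖{ω₁,ω₃,ω₄}
  {ω₃}  = Ω∖{ω₁,ω₂,ω₄}
  {ω₂,ω₃}  = Ω∖{ω₁,ω₄}
  {ω₃,ω₄}  = Ω∖{ω₁,ω₂}
Iteration 2 adds 2:
  {ω₁,ω₂,ω₃}  = {ω₁,ω₂} ∪ {ω₃}
  {ω₂,ω₃,ω₄}  = {ω₃,ω₄} ∪ {ω₂}
Iteration 3: +2 →
  {ω₁}  = Ω∖{ω₂,ω₃,ω₄}
  {ω₄}  = Ω∖{ω₁,ω₂,ω₃}
Iteration 4 adds 2:
  {ω₁,ω₃}  = {ω₃} ∪ {ω₁}
  {ω₂,ω₄}  = {ω₄} ∪ {ω₂}
Iteration 5: closed — nothing new.

σ(𝒞) = { ∅, {ω₁}, {ω₂}, {ω₃}, {ω₄}, {ω₁,ω₂}, {ω₁,ω₃}, {ω₁,ω₄}, {ω₂,ω₃}, {ω₂,ω₄}, {ω₃,ω₄}, {ω₁,ω₂,ω₃}, {ω₁,ω₂,ω₄}, {ω₁,ω₃,ω₄}, {ω₂,ω₃,ω₄}, Ω }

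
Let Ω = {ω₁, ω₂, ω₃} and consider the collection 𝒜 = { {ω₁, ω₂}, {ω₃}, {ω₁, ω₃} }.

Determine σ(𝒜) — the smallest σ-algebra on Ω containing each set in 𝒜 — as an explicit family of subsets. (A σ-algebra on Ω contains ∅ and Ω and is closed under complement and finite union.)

Initial family (5 sets): { ∅, {ω₃}, {ω₁, ω₂}, {ω₁, ω₃}, Ω }.
Pass 1. New:
  {ω₂}  = Ω∖{ω₁, ω₃}
  [6 total]
Pass 2 adds 1:
  {ω₂, ω₃}  = {ω₃} ∪ {ω₂}
  [7 total]
Pass 3 adds 1:
  {ω₁}  = Ω∖{ω₂, ω₃}
  [8 total]
After Pass 4 the family is unchanged; done.

|σ(𝒜)| = 8.  σ(𝒜) = { ∅, {ω₁}, {ω₂}, {ω₃}, {ω₁, ω₂}, {ω₁, ω₃}, {ω₂, ω₃}, Ω }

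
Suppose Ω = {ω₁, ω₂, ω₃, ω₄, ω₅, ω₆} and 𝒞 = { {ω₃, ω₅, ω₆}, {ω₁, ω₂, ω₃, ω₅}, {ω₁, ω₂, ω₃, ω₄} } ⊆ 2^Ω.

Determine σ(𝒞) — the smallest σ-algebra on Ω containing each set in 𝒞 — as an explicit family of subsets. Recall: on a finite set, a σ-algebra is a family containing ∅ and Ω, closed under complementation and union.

σ(𝒞) (32 sets): { {}, {ω₃}, {ω₄}, {ω₅}, {ω₆}, {ω₁, ω₂}, {ω₃, ω₄}, {ω₃, ω₅}, {ω₃, ω₆}, {ω₄, ω₅}, {ω₄, ω₆}, {ω₅, ω₆}, {ω₁, ω₂, ω₃}, {ω₁, ω₂, ω₄}, {ω₁, ω₂, ω₅}, {ω₁, ω₂, ω₆}, {ω₃, ω₄, ω₅}, {ω₃, ω₄, ω₆}, {ω₃, ω₅, ω₆}, {ω₄, ω₅, ω₆}, {ω₁, ω₂, ω₃, ω₄}, {ω₁, ω₂, ω₃, ω₅}, {ω₁, ω₂, ω₃, ω₆}, {ω₁, ω₂, ω₄, ω₅}, {ω₁, ω₂, ω₄, ω₆}, {ω₁, ω₂, ω₅, ω₆}, {ω₃, ω₄, ω₅, ω₆}, {ω₁, ω₂, ω₃, ω₄, ω₅}, {ω₁, ω₂, ω₃, ω₄, ω₆}, {ω₁, ω₂, ω₃, ω₅, ω₆}, {ω₁, ω₂, ω₄, ω₅, ω₆}, Ω }

Trace:
Take S₀ = 𝒞 ∪ {∅, Ω} = { {}, {ω₃, ω₅, ω₆}, {ω₁, ω₂, ω₃, ω₄}, {ω₁, ω₂, ω₃, ω₅}, Ω }.
Pass 1 (5 new):
  {ω₄, ω₆}  = Ω∖{ω₁, ω₂, ω₃, ω₅}
  {ω₅, ω₆}  = Ω∖{ω₁, ω₂, ω₃, ω₄}
  {ω₁, ω₂, ω₄}  = Ω∖{ω₃, ω₅, ω₆}
  {ω₁, ω₂, ω₃, ω₄, ω₅}  = {ω₁, ω₂, ω₃, ω₄} ∪ {ω₁, ω₂, ω₃, ω₅}
  {ω₁, ω₂, ω₃, ω₅, ω₆}  = {ω₃, ω₅, ω₆} ∪ {ω₁, ω₂, ω₃, ω₅}
  [10 total]
Pass 2 adds 7:
  {ω₄}  = Ω∖{ω₁, ω₂, ω₃, ω₅, ω₆}
  {ω₆}  = Ω∖{ω₁, ω₂, ω₃, ω₄, ω₅}
  {ω₄, ω₅, ω₆}  = {ω₅, ω₆} ∪ {ω₄, ω₆}
  {ω₁, ω₂, ω₄, ω₆}  = {ω₁, ω₂, ω₄} ∪ {ω₄, ω₆}
  {ω₃, ω₄, ω₅, ω₆}  = {ω₃, ω₅, ω₆} ∪ {ω₄, ω₆}
  {ω₁, ω₂, ω₃, ω₄, ω₆}  = {ω₁, ω₂, ω₃, ω₄} ∪ {ω₄, ω₆}
  {ω₁, ω₂, ω₄, ω₅, ω₆}  = {ω₅, ω₆} ∪ {ω₁, ω₂, ω₄}
  [17 total]
Pass 3 (5 new):
  {ω₃}  = Ω∖{ω₁, ω₂, ω₄, ω₅, ω₆}
  {ω₅}  = Ω∖{ω₁, ω₂, ω₃, ω₄, ω₆}
  {ω₁, ω₂}  = Ω∖{ω₃, ω₄, ω₅, ω₆}
  {ω₃, ω₅}  = Ω∖{ω₁, ω₂, ω₄, ω₆}
  {ω₁, ω₂, ω₃}  = Ω∖{ω₄, ω₅, ω₆}
  [22 total]
Pass 4: +10 →
  {ω₃, ω₄}  = {ω₃} ∪ {ω₄}
  {ω₃, ω₆}  = {ω₆} ∪ {ω₃}
  {ω₄, ω₅}  = {ω₅} ∪ {ω₄}
  {ω₁, ω₂, ω₅}  = {ω₁, ω₂} ∪ {ω₅}
  {ω₁, ω₂, ω₆}  = {ω₁, ω₂} ∪ {ω₆}
  {ω₃, ω₄, ω₅}  = {ω₄} ∪ {ω₃, ω₅}
  {ω₃, ω₄, ω₆}  = {ω₃} ∪ {ω₄, ω₆}
  {ω₁, ω₂, ω₃, ω₆}  = {ω₁, ω₂, ω₃} ∪ {ω₆}
  {ω₁, ω₂, ω₄, ω₅}  = {ω₁, ω₂, ω₄} ∪ {ω₅}
  {ω₁, ω₂, ω₅, ω₆}  = {ω₅, ω₆} ∪ {ω₁, ω₂}
  [32 total]
Pass 5: stable.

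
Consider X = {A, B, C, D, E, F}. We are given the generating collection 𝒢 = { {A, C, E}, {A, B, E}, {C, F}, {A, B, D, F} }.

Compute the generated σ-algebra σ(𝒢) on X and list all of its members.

Begin from { {}, {C, F}, {A, B, E}, {A, C, E}, {A, B, D, F}, X } (that is, 𝒢 plus ∅ and X).
Round 1 adds 9:
  {C, E}  = X∖{A, B, D, F}
  {B, D, F}  = X∖{A, C, E}
  {C, D, F}  = X∖{A, B, E}
  {A, B, C, E}  = {A, B, E} ∪ {A, C, E}
  {A, B, D, E}  = X∖{C, F}
  {A, C, E, F}  = {C, F} ∪ {A, C, E}
  {A, B, C, D, F}  = {A, B, D, F} ∪ {C, F}
  {A, B, C, E, F}  = {A, B, E} ∪ {C, F}
  {A, B, D, E, F}  = {A, B, E} ∪ {A, B, D, F}
  (now 15)
Round 2 (11 new):
  {C}  = X∖{A, B, D, E, F}
  {D}  = X∖{A, B, C, E, F}
  {E}  = X∖{A, B, C, D, F}
  {B, D}  = X∖{A, C, E, F}
  {D, F}  = X∖{A, B, C, E}
  {C, E, F}  = {C, F} ∪ {C, E}
  {B, C, D, F}  = {B, D, F} ∪ {C, F}
  {C, D, E, F}  = {C, E} ∪ {C, D, F}
  {A, B, C, D, E}  = {A, C, E} ∪ {A, B, D, E}
  {A, C, D, E, F}  = {A, C, E, F} ∪ {C, D, F}
  {B, C, D, E, F}  = {B, D, F} ∪ {C, E}
  (now 26)
Round 3. New:
  {A}  = X∖{B, C, D, E, F}
  {B}  = X∖{A, C, D, E, F}
  {F}  = X∖{A, B, C, D, E}
  {A, B}  = X∖{C, D, E, F}
  {A, E}  = X∖{B, C, D, F}
  {C, D}  = {C} ∪ {D}
  {D, E}  = {E} ∪ {D}
  {A, B, D}  = X∖{C, E, F}
  {B, C, D}  = {B, D} ∪ {C}
  {B, D, E}  = {B, D} ∪ {E}
  {C, D, E}  = {C, E} ∪ {D}
  {D, E, F}  = {D, F} ∪ {E}
  {A, C, D, E}  = {A, C, E} ∪ {D}
  {B, C, D, E}  = {C, E} ∪ {B, D}
  {B, D, E, F}  = {B, D, F} ∪ {E}
  (now 41)
Round 4: 22 new —
  {A, C}  = X∖{B, D, E, F}
  {A, D}  = {D} ∪ {A}
  {A, F}  = X∖{B, C, D, E}
  {B, C}  = {B} ∪ {C}
  {B, E}  = {B} ∪ {E}
  {B, F}  = X∖{A, C, D, E}
  {E, F}  = {F} ∪ {E}
  {A, B, C}  = X∖{D, E, F}
  {A, B, F}  = X∖{C, D, E}
  {A, C, D}  = {C, D} ∪ {A}
  {A, C, F}  = X∖{B, D, E}
  {A, D, E}  = {D, E} ∪ {A}
  {A, D, F}  = {A} ∪ {D, F}
  {A, E, F}  = X∖{B, C, D}
  {B, C, E}  = {B} ∪ {C, E}
  {B, C, F}  = {B} ∪ {C, F}
  {A, B, C, D}  = {C, D} ∪ {A, B}
  {A, B, C, F}  = X∖{D, E}
  {A, B, E, F}  = X∖{C, D}
  {A, C, D, F}  = {A} ∪ {C, D, F}
  {A, D, E, F}  = {D, E, F} ∪ {A}
  {B, C, E, F}  = {B} ∪ {C, E, F}
  (now 63)
Round 5. New:
  {B, E, F}  = X∖{A, C, D}
  (now 64)
Round 6: already closed under ᶜ and ∪.

|σ(𝒢)| = 64.  σ(𝒢) = { {}, {A}, {B}, {C}, {D}, {E}, {F}, {A, B}, {A, C}, {A, D}, {A, E}, {A, F}, {B, C}, {B, D}, {B, E}, {B, F}, {C, D}, {C, E}, {C, F}, {D, E}, {D, F}, {E, F}, {A, B, C}, {A, B, D}, {A, B, E}, {A, B, F}, {A, C, D}, {A, C, E}, {A, C, F}, {A, D, E}, {A, D, F}, {A, E, F}, {B, C, D}, {B, C, E}, {B, C, F}, {B, D, E}, {B, D, F}, {B, E, F}, {C, D, E}, {C, D, F}, {C, E, F}, {D, E, F}, {A, B, C, D}, {A, B, C, E}, {A, B, C, F}, {A, B, D, E}, {A, B, D, F}, {A, B, E, F}, {A, C, D, E}, {A, C, D, F}, {A, C, E, F}, {A, D, E, F}, {B, C, D, E}, {B, C, D, F}, {B, C, E, F}, {B, D, E, F}, {C, D, E, F}, {A, B, C, D, E}, {A, B, C, D, F}, {A, B, C, E, F}, {A, B, D, E, F}, {A, C, D, E, F}, {B, C, D, E, F}, X }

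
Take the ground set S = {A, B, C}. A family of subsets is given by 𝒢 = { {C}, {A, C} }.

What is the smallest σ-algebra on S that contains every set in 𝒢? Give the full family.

Answer: σ(𝒢) = { {}, {A}, {B}, {C}, {A, B}, {A, C}, {B, C}, S }

Working:
Take S₀ = 𝒢 ∪ {∅, S} = { {}, {C}, {A, C}, S }.
Round 1 (2 new):
  {B}  = {A, C}ᶜ
  {A, B}  = {C}ᶜ
  |family| = 6
Round 2 adds 1:
  {B, C}  = {C} ∪ {B}
  |family| = 7
Round 3 adds 1:
  {A}  = {B, C}ᶜ
  |family| = 8
Round 4: stable.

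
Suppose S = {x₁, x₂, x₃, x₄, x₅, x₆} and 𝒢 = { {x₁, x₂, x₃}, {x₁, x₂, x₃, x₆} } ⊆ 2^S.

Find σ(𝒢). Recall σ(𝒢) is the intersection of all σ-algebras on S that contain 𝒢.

σ(𝒢) = { {}, {x₆}, {x₄, x₅}, {x₁, x₂, x₃}, {x₄, x₅, x₆}, {x₁, x₂, x₃, x₆}, {x₁, x₂, x₃, x₄, x₅}, S }

Working:
Begin from { {}, {x₁, x₂, x₃}, {x₁, x₂, x₃, x₆}, S } (that is, 𝒢 plus ∅ and S).
Step 1: 2 new —
  {x₄, x₅}  = complement {x₁, x₂, x₃, x₆}
  {x₄, x₅, x₆}  = complement {x₁, x₂, x₃}
  (now 6)
Step 2 adds 1:
  {x₁, x₂, x₃, x₄, x₅}  = {x₄, x₅} ∪ {x₁, x₂, x₃}
  (now 7)
Step 3: 1 new —
  {x₆}  = complement {x₁, x₂, x₃, x₄, x₅}
  (now 8)
Step 4: closed — nothing new.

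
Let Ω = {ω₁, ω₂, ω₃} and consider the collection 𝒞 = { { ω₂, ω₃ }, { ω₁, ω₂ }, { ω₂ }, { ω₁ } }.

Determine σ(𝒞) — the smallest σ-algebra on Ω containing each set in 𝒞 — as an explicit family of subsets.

Begin from { {}, { ω₁ }, { ω₂ }, { ω₁, ω₂ }, { ω₂, ω₃ }, Ω } (that is, 𝒞 plus ∅ and Ω).
Step 1: +2 →
  { ω₃ }  = complement { ω₁, ω₂ }
  { ω₁, ω₃ }  = complement { ω₂ }
  [8 total]
Step 2: already closed under ᶜ and ∪.

Hence σ(𝒞) has 8 members: { {}, { ω₁ }, { ω₂ }, { ω₃ }, { ω₁, ω₂ }, { ω₁, ω₃ }, { ω₂, ω₃ }, Ω }.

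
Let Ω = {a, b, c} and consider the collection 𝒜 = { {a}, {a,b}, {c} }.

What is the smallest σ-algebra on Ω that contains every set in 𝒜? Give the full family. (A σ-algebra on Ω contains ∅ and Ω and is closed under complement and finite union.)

σ(𝒜) (8 sets): { {}, {a}, {b}, {c}, {a,b}, {a,c}, {b,c}, Ω }

Trace:
Seed the family with 𝒜 together with ∅ and Ω: { {}, {a}, {c}, {a,b}, Ω }.
Pass 1: 2 new —
  {a,c}  = {c} ∪ {a}
  {b,c}  = ᶜ of {a}
  — 7 sets.
Pass 2 adds 1:
  {b}  = ᶜ of {a,c}
  — 8 sets.
Pass 3 adds nothing — fixpoint reached.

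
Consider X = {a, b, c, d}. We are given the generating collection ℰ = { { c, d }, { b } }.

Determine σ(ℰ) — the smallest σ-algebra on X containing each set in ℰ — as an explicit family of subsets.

|σ(ℰ)| = 8.  σ(ℰ) = { {}, { a }, { b }, { a, b }, { c, d }, { a, c, d }, { b, c, d }, X }

Working:
Initial family (4 sets): { {}, { b }, { c, d }, X }.
Round 1: +3 →
  { a, b }  = ᶜ of { c, d }
  { a, c, d }  = ᶜ of { b }
  { b, c, d }  = { b } ∪ { c, d }
  [7 total]
Round 2: 1 new —
  { a }  = ᶜ of { b, c, d }
  [8 total]
Round 3: already closed under ᶜ and ∪.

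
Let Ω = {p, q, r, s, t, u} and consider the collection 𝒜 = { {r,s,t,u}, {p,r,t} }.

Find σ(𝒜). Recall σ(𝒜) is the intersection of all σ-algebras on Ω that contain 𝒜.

σ(𝒜) = { {}, {p}, {q}, {p,q}, {r,t}, {s,u}, {p,r,t}, {p,s,u}, {q,r,t}, {q,s,u}, {p,q,r,t}, {p,q,s,u}, {r,s,t,u}, {p,r,s,t,u}, {q,r,s,t,u}, Ω }

Check:
Initial family (4 sets): { {}, {p,r,t}, {r,s,t,u}, Ω }.
Iteration 1. New:
  {p,q}  = Ω∖{r,s,t,u}
  {q,s,u}  = Ω∖{p,r,t}
  {p,r,s,t,u}  = {p,r,t} ∪ {r,s,t,u}
  |family| = 7
Iteration 2: 4 new —
  {q}  = Ω∖{p,r,s,t,u}
  {p,q,r,t}  = {p,q} ∪ {p,r,t}
  {p,q,s,u}  = {q,s,u} ∪ {p,q}
  {q,r,s,t,u}  = {q,s,u} ∪ {r,s,t,u}
  |family| = 11
Iteration 3 (3 new):
  {p}  = Ω∖{q,r,s,t,u}
  {r,t}  = Ω∖{p,q,s,u}
  {s,u}  = Ω∖{p,q,r,t}
  |family| = 14
Iteration 4: 2 new —
  {p,s,u}  = {s,u} ∪ {p}
  {q,r,t}  = {q} ∪ {r,t}
  |family| = 16
Iteration 5: already closed under ᶜ and ∪.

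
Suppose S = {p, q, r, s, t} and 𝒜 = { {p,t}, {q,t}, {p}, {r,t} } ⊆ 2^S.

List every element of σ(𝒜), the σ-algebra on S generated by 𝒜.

Start: 𝒜 ∪ {∅, S} = { {}, {p}, {p,t}, {q,t}, {r,t}, S }.
Round 1 (7 new):
  {p,q,s}  = {r,t}ᶜ
  {p,q,t}  = {q,t} ∪ {p,t}
  {p,r,s}  = {q,t}ᶜ
  {p,r,t}  = {p,t} ∪ {r,t}
  {q,r,s}  = {p,t}ᶜ
  {q,r,t}  = {q,t} ∪ {r,t}
  {q,r,s,t}  = {p}ᶜ
  — 13 sets.
Round 2 (7 new):
  {p,s}  = {q,r,t}ᶜ
  {q,s}  = {p,r,t}ᶜ
  {r,s}  = {p,q,t}ᶜ
  {p,q,r,s}  = {p,q,s} ∪ {p,r,s}
  {p,q,r,t}  = {q,t} ∪ {p,r,t}
  {p,q,s,t}  = {q,t} ∪ {p,q,s}
  {p,r,s,t}  = {p,r,t} ∪ {p,r,s}
  — 20 sets.
Round 3: 7 new —
  {q}  = {p,r,s,t}ᶜ
  {r}  = {p,q,s,t}ᶜ
  {s}  = {p,q,r,t}ᶜ
  {t}  = {p,q,r,s}ᶜ
  {p,s,t}  = {p,s} ∪ {p,t}
  {q,s,t}  = {q,t} ∪ {q,s}
  {r,s,t}  = {r,s} ∪ {r,t}
  — 27 sets.
Round 4: 4 new —
  {p,q}  = {r,s,t}ᶜ
  {p,r}  = {q,s,t}ᶜ
  {q,r}  = {p,s,t}ᶜ
  {s,t}  = {t} ∪ {s}
  — 31 sets.
Round 5 (1 new):
  {p,q,r}  = {s,t}ᶜ
  — 32 sets.
Round 6: already closed under ᶜ and ∪.

Therefore σ(𝒜) = { {}, {p}, {q}, {r}, {s}, {t}, {p,q}, {p,r}, {p,s}, {p,t}, {q,r}, {q,s}, {q,t}, {r,s}, {r,t}, {s,t}, {p,q,r}, {p,q,s}, {p,q,t}, {p,r,s}, {p,r,t}, {p,s,t}, {q,r,s}, {q,r,t}, {q,s,t}, {r,s,t}, {p,q,r,s}, {p,q,r,t}, {p,q,s,t}, {p,r,s,t}, {q,r,s,t}, S } (|σ(𝒜)| = 32).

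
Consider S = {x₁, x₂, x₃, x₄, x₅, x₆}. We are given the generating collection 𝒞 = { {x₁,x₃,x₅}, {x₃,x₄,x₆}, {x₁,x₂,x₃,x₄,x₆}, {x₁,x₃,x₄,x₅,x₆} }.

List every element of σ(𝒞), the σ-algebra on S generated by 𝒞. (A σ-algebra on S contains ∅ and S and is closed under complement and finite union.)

Start: 𝒞 ∪ {∅, S} = { {}, {x₁,x₃,x₅}, {x₃,x₄,x₆}, {x₁,x₂,x₃,x₄,x₆}, {x₁,x₃,x₄,x₅,x₆}, S }.
Pass 1 (4 new):
  {x₂}  = S∖{x₁,x₃,x₄,x₅,x₆}
  {x₅}  = S∖{x₁,x₂,x₃,x₄,x₆}
  {x₁,x₂,x₅}  = S∖{x₃,x₄,x₆}
  {x₂,x₄,x₆}  = S∖{x₁,x₃,x₅}
  (now 10)
Pass 2 (6 new):
  {x₂,x₅}  = {x₂} ∪ {x₅}
  {x₁,x₂,x₃,x₅}  = {x₁,x₃,x₅} ∪ {x₂}
  {x₂,x₃,x₄,x₆}  = {x₂,x₄,x₆} ∪ {x₃,x₄,x₆}
  {x₂,x₄,x₅,x₆}  = {x₂,x₄,x₆} ∪ {x₅}
  {x₃,x₄,x₅,x₆}  = {x₅} ∪ {x₃,x₄,x₆}
  {x₁,x₂,x₄,x₅,x₆}  = {x₂,x₄,x₆} ∪ {x₁,x₂,x₅}
  (now 16)
Pass 3. New:
  {x₃}  = S∖{x₁,x₂,x₄,x₅,x₆}
  {x₁,x₂}  = S∖{x₃,x₄,x₅,x₆}
  {x₁,x₃}  = S∖{x₂,x₄,x₅,x₆}
  {x₁,x₅}  = S∖{x₂,x₃,x₄,x₆}
  {x₄,x₆}  = S∖{x₁,x₂,x₃,x₅}
  {x₁,x₃,x₄,x₆}  = S∖{x₂,x₅}
  {x₂,x₃,x₄,x₅,x₆}  = {x₂,x₄,x₆} ∪ {x₃,x₄,x₅,x₆}
  (now 23)
Pass 4. New:
  {x₁}  = S∖{x₂,x₃,x₄,x₅,x₆}
  {x₂,x₃}  = {x₂} ∪ {x₃}
  {x₃,x₅}  = {x₅} ∪ {x₃}
  {x₁,x₂,x₃}  = {x₁,x₂} ∪ {x₃}
  {x₂,x₃,x₅}  = {x₂,x₅} ∪ {x₃}
  {x₄,x₅,x₆}  = {x₅} ∪ {x₄,x₆}
  {x₁,x₂,x₄,x₆}  = {x₂,x₄,x₆} ∪ {x₁,x₂}
  {x₁,x₄,x₅,x₆}  = {x₁,x₅} ∪ {x₄,x₆}
  (now 31)
Pass 5 (1 new):
  {x₁,x₄,x₆}  = S∖{x₂,x₃,x₅}
  (now 32)
Pass 6: closed — nothing new.

Hence σ(𝒞) has 32 members: { {}, {x₁}, {x₂}, {x₃}, {x₅}, {x₁,x₂}, {x₁,x₃}, {x₁,x₅}, {x₂,x₃}, {x₂,x₅}, {x₃,x₅}, {x₄,x₆}, {x₁,x₂,x₃}, {x₁,x₂,x₅}, {x₁,x₃,x₅}, {x₁,x₄,x₆}, {x₂,x₃,x₅}, {x₂,x₄,x₆}, {x₃,x₄,x₆}, {x₄,x₅,x₆}, {x₁,x₂,x₃,x₅}, {x₁,x₂,x₄,x₆}, {x₁,x₃,x₄,x₆}, {x₁,x₄,x₅,x₆}, {x₂,x₃,x₄,x₆}, {x₂,x₄,x₅,x₆}, {x₃,x₄,x₅,x₆}, {x₁,x₂,x₃,x₄,x₆}, {x₁,x₂,x₄,x₅,x₆}, {x₁,x₃,x₄,x₅,x₆}, {x₂,x₃,x₄,x₅,x₆}, S }.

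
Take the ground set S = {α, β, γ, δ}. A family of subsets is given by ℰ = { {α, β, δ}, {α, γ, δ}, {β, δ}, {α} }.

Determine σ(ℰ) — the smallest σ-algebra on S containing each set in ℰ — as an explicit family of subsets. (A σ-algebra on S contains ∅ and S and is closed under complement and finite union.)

Start: ℰ ∪ {∅, S} = { ∅, {α}, {β, δ}, {α, β, δ}, {α, γ, δ}, S }.
Pass 1. New:
  {β}  = {α, γ, δ}ᶜ
  {γ}  = {α, β, δ}ᶜ
  {α, γ}  = {β, δ}ᶜ
  {β, γ, δ}  = {α}ᶜ
Pass 2. New:
  {α, β}  = {β} ∪ {α}
  {β, γ}  = {β} ∪ {γ}
  {α, β, γ}  = {β} ∪ {α, γ}
Pass 3. New:
  {δ}  = {α, β, γ}ᶜ
  {α, δ}  = {β, γ}ᶜ
  {γ, δ}  = {α, β}ᶜ
Pass 4: no new sets; the family is a σ-algebra.

|σ(ℰ)| = 16.  σ(ℰ) = { ∅, {α}, {β}, {γ}, {δ}, {α, β}, {α, γ}, {α, δ}, {β, γ}, {β, δ}, {γ, δ}, {α, β, γ}, {α, β, δ}, {α, γ, δ}, {β, γ, δ}, S }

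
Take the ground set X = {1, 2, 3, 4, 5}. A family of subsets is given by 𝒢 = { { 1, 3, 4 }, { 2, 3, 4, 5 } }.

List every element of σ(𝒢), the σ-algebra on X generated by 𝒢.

|σ(𝒢)| = 8.  σ(𝒢) = { {  }, { 1 }, { 2, 5 }, { 3, 4 }, { 1, 2, 5 }, { 1, 3, 4 }, { 2, 3, 4, 5 }, X }

Derivation:
Begin from { {  }, { 1, 3, 4 }, { 2, 3, 4, 5 }, X } (that is, 𝒢 plus ∅ and X).
Round 1 adds 2:
  { 1 }  = X∖{ 2, 3, 4, 5 }
  { 2, 5 }  = X∖{ 1, 3, 4 }
  |family| = 6
Round 2: +1 →
  { 1, 2, 5 }  = { 2, 5 } ∪ { 1 }
  |family| = 7
Round 3: 1 new —
  { 3, 4 }  = X∖{ 1, 2, 5 }
  |family| = 8
After Round 4 the family is unchanged; done.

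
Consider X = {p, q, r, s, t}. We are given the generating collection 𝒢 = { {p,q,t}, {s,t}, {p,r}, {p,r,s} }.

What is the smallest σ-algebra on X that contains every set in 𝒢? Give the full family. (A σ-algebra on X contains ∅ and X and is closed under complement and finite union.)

Seed the family with 𝒢 together with ∅ and X: { {}, {p,r}, {s,t}, {p,q,t}, {p,r,s}, X }.
Round 1 adds 7:
  {q,t}  = ᶜ of {p,r,s}
  {r,s}  = ᶜ of {p,q,t}
  {p,q,r}  = ᶜ of {s,t}
  {q,s,t}  = ᶜ of {p,r}
  {p,q,r,t}  = {p,q,t} ∪ {p,r}
  {p,q,s,t}  = {s,t} ∪ {p,q,t}
  {p,r,s,t}  = {s,t} ∪ {p,r,s}
  — 13 sets.
Round 2. New:
  {q}  = ᶜ of {p,r,s,t}
  {r}  = ᶜ of {p,q,s,t}
  {s}  = ᶜ of {p,q,r,t}
  {r,s,t}  = {r,s} ∪ {s,t}
  {p,q,r,s}  = {r,s} ∪ {p,q,r}
  {q,r,s,t}  = {q,t} ∪ {r,s}
  — 19 sets.
Round 3. New:
  {p}  = ᶜ of {q,r,s,t}
  {t}  = ᶜ of {p,q,r,s}
  {p,q}  = ᶜ of {r,s,t}
  {q,r}  = {q} ∪ {r}
  {q,s}  = {q} ∪ {s}
  {q,r,s}  = {r,s} ∪ {q}
  {q,r,t}  = {q,t} ∪ {r}
  — 26 sets.
Round 4 adds 6:
  {p,s}  = ᶜ of {q,r,t}
  {p,t}  = ᶜ of {q,r,s}
  {r,t}  = {t} ∪ {r}
  {p,q,s}  = {p,q} ∪ {s}
  {p,r,t}  = ᶜ of {q,s}
  {p,s,t}  = ᶜ of {q,r}
  — 32 sets.
Round 5: no new sets; the family is a σ-algebra.

Therefore σ(𝒢) = { {}, {p}, {q}, {r}, {s}, {t}, {p,q}, {p,r}, {p,s}, {p,t}, {q,r}, {q,s}, {q,t}, {r,s}, {r,t}, {s,t}, {p,q,r}, {p,q,s}, {p,q,t}, {p,r,s}, {p,r,t}, {p,s,t}, {q,r,s}, {q,r,t}, {q,s,t}, {r,s,t}, {p,q,r,s}, {p,q,r,t}, {p,q,s,t}, {p,r,s,t}, {q,r,s,t}, X } (|σ(𝒢)| = 32).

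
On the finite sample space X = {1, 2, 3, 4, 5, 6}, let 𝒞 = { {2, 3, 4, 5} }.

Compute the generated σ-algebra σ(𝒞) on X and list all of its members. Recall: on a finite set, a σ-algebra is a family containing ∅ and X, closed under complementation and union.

σ(𝒞) (4 sets): { {}, {1, 6}, {2, 3, 4, 5}, X }

Check:
Begin from { {}, {2, 3, 4, 5}, X } (that is, 𝒞 plus ∅ and X).
Round 1. New:
  {1, 6}  = complement {2, 3, 4, 5}
  (now 4)
Round 2: no new sets; the family is a σ-algebra.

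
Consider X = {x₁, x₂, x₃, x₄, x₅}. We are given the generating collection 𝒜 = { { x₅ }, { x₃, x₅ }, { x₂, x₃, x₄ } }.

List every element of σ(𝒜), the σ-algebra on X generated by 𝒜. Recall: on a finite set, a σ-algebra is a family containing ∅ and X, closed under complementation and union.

Take S₀ = 𝒜 ∪ {∅, X} = { {  }, { x₅ }, { x₃, x₅ }, { x₂, x₃, x₄ }, X }.
Step 1 (4 new):
  { x₁, x₅ }  = { x₂, x₃, x₄ }ᶜ
  { x₁, x₂, x₄ }  = { x₃, x₅ }ᶜ
  { x₁, x₂, x₃, x₄ }  = { x₅ }ᶜ
  { x₂, x₃, x₄, x₅ }  = { x₂, x₃, x₄ } ∪ { x₃, x₅ }
  — 9 sets.
Step 2 (3 new):
  { x₁ }  = { x₂, x₃, x₄, x₅ }ᶜ
  { x₁, x₃, x₅ }  = { x₁, x₅ } ∪ { x₃, x₅ }
  { x₁, x₂, x₄, x₅ }  = { x₁, x₂, x₄ } ∪ { x₅ }
  — 12 sets.
Step 3. New:
  { x₃ }  = { x₁, x₂, x₄, x₅ }ᶜ
  { x₂, x₄ }  = { x₁, x₃, x₅ }ᶜ
  — 14 sets.
Step 4: +2 →
  { x₁, x₃ }  = { x₃ } ∪ { x₁ }
  { x₂, x₄, x₅ }  = { x₂, x₄ } ∪ { x₅ }
  — 16 sets.
After Step 5 the family is unchanged; done.

σ(𝒜) = { {  }, { x₁ }, { x₃ }, { x₅ }, { x₁, x₃ }, { x₁, x₅ }, { x₂, x₄ }, { x₃, x₅ }, { x₁, x₂, x₄ }, { x₁, x₃, x₅ }, { x₂, x₃, x₄ }, { x₂, x₄, x₅ }, { x₁, x₂, x₃, x₄ }, { x₁, x₂, x₄, x₅ }, { x₂, x₃, x₄, x₅ }, X }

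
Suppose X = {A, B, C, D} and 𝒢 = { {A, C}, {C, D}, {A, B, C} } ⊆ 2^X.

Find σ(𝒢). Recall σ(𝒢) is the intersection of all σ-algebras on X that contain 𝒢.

Answer: σ(𝒢) = { {}, {A}, {B}, {C}, {D}, {A, B}, {A, C}, {A, D}, {B, C}, {B, D}, {C, D}, {A, B, C}, {A, B, D}, {A, C, D}, {B, C, D}, X }

Trace:
Begin from { {}, {A, C}, {C, D}, {A, B, C}, X } (that is, 𝒢 plus ∅ and X).
Round 1 adds 4:
  {D}  = ᶜ of {A, B, C}
  {A, B}  = ᶜ of {C, D}
  {B, D}  = ᶜ of {A, C}
  {A, C, D}  = {C, D} ∪ {A, C}
  (now 9)
Round 2 adds 3:
  {B}  = ᶜ of {A, C, D}
  {A, B, D}  = {A, B} ∪ {D}
  {B, C, D}  = {C, D} ∪ {B, D}
  (now 12)
Round 3: +2 →
  {A}  = ᶜ of {B, C, D}
  {C}  = ᶜ of {A, B, D}
  (now 14)
Round 4 adds 2:
  {A, D}  = {D} ∪ {A}
  {B, C}  = {C} ∪ {B}
  (now 16)
Round 5 adds nothing — fixpoint reached.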